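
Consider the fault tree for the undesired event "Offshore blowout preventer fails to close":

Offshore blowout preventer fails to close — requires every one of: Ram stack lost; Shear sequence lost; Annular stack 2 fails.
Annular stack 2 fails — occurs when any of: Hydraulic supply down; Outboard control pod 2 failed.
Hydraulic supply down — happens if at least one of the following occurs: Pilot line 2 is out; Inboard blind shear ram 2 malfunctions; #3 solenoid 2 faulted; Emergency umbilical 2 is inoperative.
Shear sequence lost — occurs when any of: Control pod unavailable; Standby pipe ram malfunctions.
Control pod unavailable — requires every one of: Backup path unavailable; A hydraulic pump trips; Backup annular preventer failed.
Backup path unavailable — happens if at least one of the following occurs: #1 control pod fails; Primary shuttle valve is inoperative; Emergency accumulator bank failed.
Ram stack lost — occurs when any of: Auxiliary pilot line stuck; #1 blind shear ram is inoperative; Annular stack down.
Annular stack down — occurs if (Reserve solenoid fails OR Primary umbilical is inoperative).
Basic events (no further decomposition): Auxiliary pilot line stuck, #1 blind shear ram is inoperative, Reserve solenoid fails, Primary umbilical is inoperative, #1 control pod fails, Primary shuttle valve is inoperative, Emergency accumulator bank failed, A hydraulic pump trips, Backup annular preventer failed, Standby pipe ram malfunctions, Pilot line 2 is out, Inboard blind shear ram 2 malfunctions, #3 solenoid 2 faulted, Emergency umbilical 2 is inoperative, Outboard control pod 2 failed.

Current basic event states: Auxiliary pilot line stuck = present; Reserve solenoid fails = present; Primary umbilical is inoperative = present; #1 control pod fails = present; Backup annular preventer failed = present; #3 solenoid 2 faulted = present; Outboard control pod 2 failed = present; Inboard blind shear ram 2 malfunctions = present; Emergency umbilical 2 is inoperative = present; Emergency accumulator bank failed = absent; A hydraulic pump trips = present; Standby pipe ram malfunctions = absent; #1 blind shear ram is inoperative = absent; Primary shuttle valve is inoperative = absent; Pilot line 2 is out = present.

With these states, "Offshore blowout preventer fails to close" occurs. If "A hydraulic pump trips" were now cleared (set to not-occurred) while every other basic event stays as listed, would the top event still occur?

No

Counterfactual: set "A hydraulic pump trips" to not occurred.
Annular stack down [OR]: Reserve solenoid fails=occurs, Primary umbilical is inoperative=occurs → at least one input occurs → occurs.
Ram stack lost [OR]: Auxiliary pilot line stuck=occurs, #1 blind shear ram is inoperative=not, Annular stack down=occurs → at least one input occurs → occurs.
Backup path unavailable [OR]: #1 control pod fails=occurs, Primary shuttle valve is inoperative=not, Emergency accumulator bank failed=not → at least one input occurs → occurs.
Control pod unavailable [AND]: Backup path unavailable=occurs, A hydraulic pump trips=not, Backup annular preventer failed=occurs → not all inputs occur → does not occur.
Shear sequence lost [OR]: Control pod unavailable=not, Standby pipe ram malfunctions=not → no input occurs → does not occur.
Hydraulic supply down [OR]: Pilot line 2 is out=occurs, Inboard blind shear ram 2 malfunctions=occurs, #3 solenoid 2 faulted=occurs, Emergency umbilical 2 is inoperative=occurs → at least one input occurs → occurs.
Annular stack 2 fails [OR]: Hydraulic supply down=occurs, Outboard control pod 2 failed=occurs → at least one input occurs → occurs.
Offshore blowout preventer fails to close [AND]: Ram stack lost=occurs, Shear sequence lost=not, Annular stack 2 fails=occurs → not all inputs occur → does not occur.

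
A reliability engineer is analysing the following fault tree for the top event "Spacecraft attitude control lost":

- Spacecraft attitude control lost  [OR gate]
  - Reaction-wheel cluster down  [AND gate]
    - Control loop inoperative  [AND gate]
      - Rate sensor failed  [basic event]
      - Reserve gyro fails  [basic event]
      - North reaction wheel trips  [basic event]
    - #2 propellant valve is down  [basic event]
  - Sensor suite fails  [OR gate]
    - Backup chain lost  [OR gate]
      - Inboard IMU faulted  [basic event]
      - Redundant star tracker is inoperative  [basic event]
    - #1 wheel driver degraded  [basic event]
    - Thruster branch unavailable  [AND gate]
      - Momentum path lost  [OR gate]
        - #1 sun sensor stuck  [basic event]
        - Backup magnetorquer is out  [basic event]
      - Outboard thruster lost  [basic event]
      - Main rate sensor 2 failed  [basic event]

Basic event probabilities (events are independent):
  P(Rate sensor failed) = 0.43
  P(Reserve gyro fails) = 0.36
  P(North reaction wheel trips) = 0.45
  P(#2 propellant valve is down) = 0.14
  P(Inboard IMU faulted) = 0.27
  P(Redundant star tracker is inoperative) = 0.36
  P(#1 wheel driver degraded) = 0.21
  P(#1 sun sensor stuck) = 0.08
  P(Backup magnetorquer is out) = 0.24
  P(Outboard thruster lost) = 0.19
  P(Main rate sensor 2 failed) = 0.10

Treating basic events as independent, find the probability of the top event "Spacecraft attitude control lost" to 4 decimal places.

0.6366

P(Control loop inoperative) [AND] = 0.43 × 0.36 × 0.45 = 0.069660
P(Reaction-wheel cluster down) [AND] = 0.069660 × 0.14 = 0.009752
P(Backup chain lost) [OR] = 1 − (1−0.27) × (1−0.36) = 0.532800
P(Momentum path lost) [OR] = 1 − (1−0.08) × (1−0.24) = 0.300800
P(Thruster branch unavailable) [AND] = 0.300800 × 0.19 × 0.10 = 0.005715
P(Sensor suite fails) [OR] = 1 − (1−0.532800) × (1−0.21) × (1−0.005715) = 0.633021
P(Spacecraft attitude control lost) [OR] = 1 − (1−0.009752) × (1−0.633021) = 0.636600
Rounded to 4 decimal places: P(Spacecraft attitude control lost) ≈ 0.6366.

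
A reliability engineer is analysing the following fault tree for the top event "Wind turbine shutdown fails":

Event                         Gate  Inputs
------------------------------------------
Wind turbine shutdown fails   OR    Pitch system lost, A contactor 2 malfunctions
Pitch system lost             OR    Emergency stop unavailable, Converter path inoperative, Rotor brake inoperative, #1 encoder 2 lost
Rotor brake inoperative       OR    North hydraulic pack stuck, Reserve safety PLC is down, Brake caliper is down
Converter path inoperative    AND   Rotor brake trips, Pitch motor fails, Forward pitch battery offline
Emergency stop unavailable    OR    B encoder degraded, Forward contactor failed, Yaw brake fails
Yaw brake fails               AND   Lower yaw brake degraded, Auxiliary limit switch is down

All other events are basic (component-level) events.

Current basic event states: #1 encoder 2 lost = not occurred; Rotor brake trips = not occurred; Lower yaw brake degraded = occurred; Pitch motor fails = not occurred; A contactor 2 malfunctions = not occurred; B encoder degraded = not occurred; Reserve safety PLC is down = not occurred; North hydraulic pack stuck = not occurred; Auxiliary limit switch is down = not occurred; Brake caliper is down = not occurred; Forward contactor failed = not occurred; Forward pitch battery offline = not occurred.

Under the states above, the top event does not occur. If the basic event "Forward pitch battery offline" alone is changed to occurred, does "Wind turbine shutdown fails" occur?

Counterfactual: set "Forward pitch battery offline" to occurred.
Yaw brake fails [AND]: Lower yaw brake degraded=occurs, Auxiliary limit switch is down=not → not all inputs occur → does not occur.
Emergency stop unavailable [OR]: B encoder degraded=not, Forward contactor failed=not, Yaw brake fails=not → no input occurs → does not occur.
Converter path inoperative [AND]: Rotor brake trips=not, Pitch motor fails=not, Forward pitch battery offline=occurs → not all inputs occur → does not occur.
Rotor brake inoperative [OR]: North hydraulic pack stuck=not, Reserve safety PLC is down=not, Brake caliper is down=not → no input occurs → does not occur.
Pitch system lost [OR]: Emergency stop unavailable=not, Converter path inoperative=not, Rotor brake inoperative=not, #1 encoder 2 lost=not → no input occurs → does not occur.
Wind turbine shutdown fails [OR]: Pitch system lost=not, A contactor 2 malfunctions=not → no input occurs → does not occur.

No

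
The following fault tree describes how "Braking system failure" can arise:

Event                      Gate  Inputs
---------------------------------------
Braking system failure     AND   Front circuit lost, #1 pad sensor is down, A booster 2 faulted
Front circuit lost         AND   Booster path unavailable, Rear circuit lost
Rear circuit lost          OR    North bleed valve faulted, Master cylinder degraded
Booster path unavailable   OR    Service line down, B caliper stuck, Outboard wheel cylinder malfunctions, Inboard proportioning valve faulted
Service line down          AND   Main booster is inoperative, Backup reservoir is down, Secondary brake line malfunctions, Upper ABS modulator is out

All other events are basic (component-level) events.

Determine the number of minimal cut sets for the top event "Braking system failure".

Service line down [AND]: one cut set from each child combined → 1 × 1 × 1 × 1 = 1 cut set(s).
Booster path unavailable [OR]: union of children's cut sets → 4 cut set(s).
Rear circuit lost [OR]: union of children's cut sets → 2 cut set(s).
Front circuit lost [AND]: one cut set from each child combined → 4 × 2 = 8 cut set(s).
Braking system failure [AND]: one cut set from each child combined → 8 × 1 × 1 = 8 cut set(s).
Minimal cut sets: {#1 pad sensor is down, A booster 2 faulted, Backup reservoir is down, Main booster is inoperative, North bleed valve faulted, Secondary brake line malfunctions, Upper ABS modulator is out}; {#1 pad sensor is down, A booster 2 faulted, Backup reservoir is down, Main booster is inoperative, Master cylinder degraded, Secondary brake line malfunctions, Upper ABS modulator is out}; {#1 pad sensor is down, A booster 2 faulted, B caliper stuck, North bleed valve faulted}; {#1 pad sensor is down, A booster 2 faulted, B caliper stuck, Master cylinder degraded}; {#1 pad sensor is down, A booster 2 faulted, North bleed valve faulted, Outboard wheel cylinder malfunctions}; {#1 pad sensor is down, A booster 2 faulted, Master cylinder degraded, Outboard wheel cylinder malfunctions}; {#1 pad sensor is down, A booster 2 faulted, Inboard proportioning valve faulted, North bleed valve faulted}; {#1 pad sensor is down, A booster 2 faulted, Inboard proportioning valve faulted, Master cylinder degraded}.

8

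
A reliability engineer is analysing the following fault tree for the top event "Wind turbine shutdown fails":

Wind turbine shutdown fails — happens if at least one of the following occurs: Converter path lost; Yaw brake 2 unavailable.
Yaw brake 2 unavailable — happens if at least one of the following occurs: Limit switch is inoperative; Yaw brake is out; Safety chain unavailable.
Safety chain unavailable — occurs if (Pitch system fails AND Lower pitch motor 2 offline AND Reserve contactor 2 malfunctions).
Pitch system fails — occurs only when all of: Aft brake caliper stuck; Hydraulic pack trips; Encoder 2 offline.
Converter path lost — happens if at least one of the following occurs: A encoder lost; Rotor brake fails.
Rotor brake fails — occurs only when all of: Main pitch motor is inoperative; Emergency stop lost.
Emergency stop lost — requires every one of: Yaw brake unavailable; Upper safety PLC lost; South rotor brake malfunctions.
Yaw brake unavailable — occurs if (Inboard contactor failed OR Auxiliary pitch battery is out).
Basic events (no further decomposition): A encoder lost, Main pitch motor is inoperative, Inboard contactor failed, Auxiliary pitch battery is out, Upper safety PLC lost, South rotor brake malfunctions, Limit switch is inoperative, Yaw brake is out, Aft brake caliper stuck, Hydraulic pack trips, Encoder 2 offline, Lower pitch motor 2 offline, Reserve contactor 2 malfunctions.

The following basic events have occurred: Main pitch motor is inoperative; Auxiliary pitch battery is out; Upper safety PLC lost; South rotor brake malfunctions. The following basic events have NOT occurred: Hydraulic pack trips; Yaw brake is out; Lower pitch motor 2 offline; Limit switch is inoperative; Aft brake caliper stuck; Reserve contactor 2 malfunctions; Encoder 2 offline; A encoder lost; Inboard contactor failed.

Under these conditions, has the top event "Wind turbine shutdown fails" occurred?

Yaw brake unavailable [OR]: Inboard contactor failed=not, Auxiliary pitch battery is out=occurs → at least one input occurs → occurs.
Emergency stop lost [AND]: Yaw brake unavailable=occurs, Upper safety PLC lost=occurs, South rotor brake malfunctions=occurs → all inputs occur → occurs.
Rotor brake fails [AND]: Main pitch motor is inoperative=occurs, Emergency stop lost=occurs → all inputs occur → occurs.
Converter path lost [OR]: A encoder lost=not, Rotor brake fails=occurs → at least one input occurs → occurs.
Pitch system fails [AND]: Aft brake caliper stuck=not, Hydraulic pack trips=not, Encoder 2 offline=not → not all inputs occur → does not occur.
Safety chain unavailable [AND]: Pitch system fails=not, Lower pitch motor 2 offline=not, Reserve contactor 2 malfunctions=not → not all inputs occur → does not occur.
Yaw brake 2 unavailable [OR]: Limit switch is inoperative=not, Yaw brake is out=not, Safety chain unavailable=not → no input occurs → does not occur.
Wind turbine shutdown fails [OR]: Converter path lost=occurs, Yaw brake 2 unavailable=not → at least one input occurs → occurs.

Yes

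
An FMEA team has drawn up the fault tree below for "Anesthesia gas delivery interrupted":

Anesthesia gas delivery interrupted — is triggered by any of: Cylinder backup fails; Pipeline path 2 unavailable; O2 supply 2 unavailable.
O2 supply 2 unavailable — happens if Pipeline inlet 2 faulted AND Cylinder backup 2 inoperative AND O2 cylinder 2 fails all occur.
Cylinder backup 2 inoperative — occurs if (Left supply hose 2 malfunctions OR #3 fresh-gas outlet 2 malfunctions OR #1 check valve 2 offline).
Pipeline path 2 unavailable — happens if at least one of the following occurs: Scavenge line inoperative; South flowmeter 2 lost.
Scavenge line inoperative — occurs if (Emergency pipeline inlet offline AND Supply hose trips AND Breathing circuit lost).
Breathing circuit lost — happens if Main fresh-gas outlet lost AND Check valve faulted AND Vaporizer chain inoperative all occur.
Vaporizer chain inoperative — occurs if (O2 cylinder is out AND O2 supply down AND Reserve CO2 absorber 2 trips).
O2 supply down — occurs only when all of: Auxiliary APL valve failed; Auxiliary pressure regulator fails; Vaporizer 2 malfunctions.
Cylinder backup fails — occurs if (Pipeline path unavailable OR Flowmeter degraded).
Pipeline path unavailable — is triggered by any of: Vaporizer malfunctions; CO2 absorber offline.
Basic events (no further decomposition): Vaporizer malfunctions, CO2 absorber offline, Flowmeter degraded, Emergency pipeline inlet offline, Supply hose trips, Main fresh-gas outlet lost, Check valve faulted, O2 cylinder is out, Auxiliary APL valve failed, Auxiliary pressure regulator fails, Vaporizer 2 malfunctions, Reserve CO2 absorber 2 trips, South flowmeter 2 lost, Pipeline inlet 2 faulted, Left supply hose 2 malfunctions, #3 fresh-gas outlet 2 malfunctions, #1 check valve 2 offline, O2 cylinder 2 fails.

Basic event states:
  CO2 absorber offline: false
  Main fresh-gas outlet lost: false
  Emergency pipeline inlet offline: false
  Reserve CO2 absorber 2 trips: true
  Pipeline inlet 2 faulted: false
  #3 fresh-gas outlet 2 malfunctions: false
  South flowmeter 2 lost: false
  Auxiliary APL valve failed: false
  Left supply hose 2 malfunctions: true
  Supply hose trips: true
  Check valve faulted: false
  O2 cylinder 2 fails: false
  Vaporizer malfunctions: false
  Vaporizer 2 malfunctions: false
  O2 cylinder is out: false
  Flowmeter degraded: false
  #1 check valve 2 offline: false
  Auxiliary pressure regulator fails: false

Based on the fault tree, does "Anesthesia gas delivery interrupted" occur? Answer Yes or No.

No

Pipeline path unavailable [OR]: Vaporizer malfunctions=not, CO2 absorber offline=not → no input occurs → does not occur.
Cylinder backup fails [OR]: Pipeline path unavailable=not, Flowmeter degraded=not → no input occurs → does not occur.
O2 supply down [AND]: Auxiliary APL valve failed=not, Auxiliary pressure regulator fails=not, Vaporizer 2 malfunctions=not → not all inputs occur → does not occur.
Vaporizer chain inoperative [AND]: O2 cylinder is out=not, O2 supply down=not, Reserve CO2 absorber 2 trips=occurs → not all inputs occur → does not occur.
Breathing circuit lost [AND]: Main fresh-gas outlet lost=not, Check valve faulted=not, Vaporizer chain inoperative=not → not all inputs occur → does not occur.
Scavenge line inoperative [AND]: Emergency pipeline inlet offline=not, Supply hose trips=occurs, Breathing circuit lost=not → not all inputs occur → does not occur.
Pipeline path 2 unavailable [OR]: Scavenge line inoperative=not, South flowmeter 2 lost=not → no input occurs → does not occur.
Cylinder backup 2 inoperative [OR]: Left supply hose 2 malfunctions=occurs, #3 fresh-gas outlet 2 malfunctions=not, #1 check valve 2 offline=not → at least one input occurs → occurs.
O2 supply 2 unavailable [AND]: Pipeline inlet 2 faulted=not, Cylinder backup 2 inoperative=occurs, O2 cylinder 2 fails=not → not all inputs occur → does not occur.
Anesthesia gas delivery interrupted [OR]: Cylinder backup fails=not, Pipeline path 2 unavailable=not, O2 supply 2 unavailable=not → no input occurs → does not occur.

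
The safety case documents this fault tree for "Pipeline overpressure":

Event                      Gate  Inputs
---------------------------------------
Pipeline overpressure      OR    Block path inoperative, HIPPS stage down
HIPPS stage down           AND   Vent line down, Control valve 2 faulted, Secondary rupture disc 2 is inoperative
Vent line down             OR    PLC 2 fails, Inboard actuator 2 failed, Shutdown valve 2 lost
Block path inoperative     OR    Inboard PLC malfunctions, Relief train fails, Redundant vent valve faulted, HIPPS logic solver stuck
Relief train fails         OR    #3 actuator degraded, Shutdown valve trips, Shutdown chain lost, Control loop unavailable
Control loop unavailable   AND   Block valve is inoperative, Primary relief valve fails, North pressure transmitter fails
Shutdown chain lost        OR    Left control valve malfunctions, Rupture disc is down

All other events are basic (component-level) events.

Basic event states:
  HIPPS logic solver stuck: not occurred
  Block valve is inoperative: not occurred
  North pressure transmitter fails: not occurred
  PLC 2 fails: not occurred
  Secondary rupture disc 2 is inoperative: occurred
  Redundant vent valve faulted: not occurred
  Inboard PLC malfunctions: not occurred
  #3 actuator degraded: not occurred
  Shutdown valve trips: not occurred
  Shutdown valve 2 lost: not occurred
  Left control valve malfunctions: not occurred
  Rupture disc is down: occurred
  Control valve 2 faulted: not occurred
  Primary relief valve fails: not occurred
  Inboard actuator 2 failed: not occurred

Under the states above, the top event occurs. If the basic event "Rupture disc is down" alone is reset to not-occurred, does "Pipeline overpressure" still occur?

Counterfactual: set "Rupture disc is down" to not occurred.
Shutdown chain lost [OR]: Left control valve malfunctions=not, Rupture disc is down=not → no input occurs → does not occur.
Control loop unavailable [AND]: Block valve is inoperative=not, Primary relief valve fails=not, North pressure transmitter fails=not → not all inputs occur → does not occur.
Relief train fails [OR]: #3 actuator degraded=not, Shutdown valve trips=not, Shutdown chain lost=not, Control loop unavailable=not → no input occurs → does not occur.
Block path inoperative [OR]: Inboard PLC malfunctions=not, Relief train fails=not, Redundant vent valve faulted=not, HIPPS logic solver stuck=not → no input occurs → does not occur.
Vent line down [OR]: PLC 2 fails=not, Inboard actuator 2 failed=not, Shutdown valve 2 lost=not → no input occurs → does not occur.
HIPPS stage down [AND]: Vent line down=not, Control valve 2 faulted=not, Secondary rupture disc 2 is inoperative=occurs → not all inputs occur → does not occur.
Pipeline overpressure [OR]: Block path inoperative=not, HIPPS stage down=not → no input occurs → does not occur.

No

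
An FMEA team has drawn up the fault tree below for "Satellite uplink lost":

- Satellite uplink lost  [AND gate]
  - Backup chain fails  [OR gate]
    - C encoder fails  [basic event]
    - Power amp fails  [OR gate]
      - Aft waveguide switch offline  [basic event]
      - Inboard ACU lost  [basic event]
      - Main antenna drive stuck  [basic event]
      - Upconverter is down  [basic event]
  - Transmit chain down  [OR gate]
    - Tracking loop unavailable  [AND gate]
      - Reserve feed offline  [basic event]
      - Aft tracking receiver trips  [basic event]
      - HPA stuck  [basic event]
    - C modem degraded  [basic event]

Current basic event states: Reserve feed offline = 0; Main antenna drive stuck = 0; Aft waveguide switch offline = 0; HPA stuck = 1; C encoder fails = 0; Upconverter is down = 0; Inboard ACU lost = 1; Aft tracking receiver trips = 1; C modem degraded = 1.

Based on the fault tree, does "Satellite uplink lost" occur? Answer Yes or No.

Power amp fails [OR]: Aft waveguide switch offline=not, Inboard ACU lost=occurs, Main antenna drive stuck=not, Upconverter is down=not → at least one input occurs → occurs.
Backup chain fails [OR]: C encoder fails=not, Power amp fails=occurs → at least one input occurs → occurs.
Tracking loop unavailable [AND]: Reserve feed offline=not, Aft tracking receiver trips=occurs, HPA stuck=occurs → not all inputs occur → does not occur.
Transmit chain down [OR]: Tracking loop unavailable=not, C modem degraded=occurs → at least one input occurs → occurs.
Satellite uplink lost [AND]: Backup chain fails=occurs, Transmit chain down=occurs → all inputs occur → occurs.

Yes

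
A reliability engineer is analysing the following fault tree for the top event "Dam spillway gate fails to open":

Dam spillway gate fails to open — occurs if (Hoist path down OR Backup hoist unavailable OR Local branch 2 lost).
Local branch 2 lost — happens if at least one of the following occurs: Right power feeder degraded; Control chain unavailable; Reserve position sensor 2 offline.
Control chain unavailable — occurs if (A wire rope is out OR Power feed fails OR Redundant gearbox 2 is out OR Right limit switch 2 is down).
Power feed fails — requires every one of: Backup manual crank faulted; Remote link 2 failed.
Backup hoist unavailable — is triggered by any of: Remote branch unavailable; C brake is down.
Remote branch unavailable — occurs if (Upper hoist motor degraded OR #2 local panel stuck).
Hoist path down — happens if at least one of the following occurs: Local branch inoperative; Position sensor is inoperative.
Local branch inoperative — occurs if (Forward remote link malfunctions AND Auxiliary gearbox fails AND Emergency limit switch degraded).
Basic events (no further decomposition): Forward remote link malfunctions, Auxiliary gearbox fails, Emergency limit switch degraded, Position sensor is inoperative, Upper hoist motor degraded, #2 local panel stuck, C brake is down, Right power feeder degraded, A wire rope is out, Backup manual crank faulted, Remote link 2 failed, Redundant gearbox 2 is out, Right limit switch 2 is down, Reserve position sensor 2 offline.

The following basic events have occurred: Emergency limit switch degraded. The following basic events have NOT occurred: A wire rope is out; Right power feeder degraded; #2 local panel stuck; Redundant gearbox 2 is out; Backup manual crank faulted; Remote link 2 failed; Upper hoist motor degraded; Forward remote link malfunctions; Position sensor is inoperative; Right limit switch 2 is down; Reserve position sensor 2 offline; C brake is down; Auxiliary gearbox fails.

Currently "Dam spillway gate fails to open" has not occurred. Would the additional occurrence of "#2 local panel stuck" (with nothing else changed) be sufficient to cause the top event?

Counterfactual: set "#2 local panel stuck" to occurred.
Local branch inoperative [AND]: Forward remote link malfunctions=not, Auxiliary gearbox fails=not, Emergency limit switch degraded=occurs → not all inputs occur → does not occur.
Hoist path down [OR]: Local branch inoperative=not, Position sensor is inoperative=not → no input occurs → does not occur.
Remote branch unavailable [OR]: Upper hoist motor degraded=not, #2 local panel stuck=occurs → at least one input occurs → occurs.
Backup hoist unavailable [OR]: Remote branch unavailable=occurs, C brake is down=not → at least one input occurs → occurs.
Power feed fails [AND]: Backup manual crank faulted=not, Remote link 2 failed=not → not all inputs occur → does not occur.
Control chain unavailable [OR]: A wire rope is out=not, Power feed fails=not, Redundant gearbox 2 is out=not, Right limit switch 2 is down=not → no input occurs → does not occur.
Local branch 2 lost [OR]: Right power feeder degraded=not, Control chain unavailable=not, Reserve position sensor 2 offline=not → no input occurs → does not occur.
Dam spillway gate fails to open [OR]: Hoist path down=not, Backup hoist unavailable=occurs, Local branch 2 lost=not → at least one input occurs → occurs.

Yes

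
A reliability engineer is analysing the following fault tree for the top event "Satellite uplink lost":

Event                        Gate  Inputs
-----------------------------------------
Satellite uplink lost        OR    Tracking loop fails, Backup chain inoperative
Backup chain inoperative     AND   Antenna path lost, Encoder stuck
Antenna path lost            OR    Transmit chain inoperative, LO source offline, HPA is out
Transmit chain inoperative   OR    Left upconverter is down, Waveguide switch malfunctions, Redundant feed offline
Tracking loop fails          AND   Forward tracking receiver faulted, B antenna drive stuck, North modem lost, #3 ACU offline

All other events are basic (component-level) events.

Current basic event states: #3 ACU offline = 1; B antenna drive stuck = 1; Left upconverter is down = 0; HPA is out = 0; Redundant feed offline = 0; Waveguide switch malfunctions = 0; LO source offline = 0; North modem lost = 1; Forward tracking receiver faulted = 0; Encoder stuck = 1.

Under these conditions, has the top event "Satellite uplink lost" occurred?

No

Tracking loop fails [AND]: Forward tracking receiver faulted=not, B antenna drive stuck=occurs, North modem lost=occurs, #3 ACU offline=occurs → not all inputs occur → does not occur.
Transmit chain inoperative [OR]: Left upconverter is down=not, Waveguide switch malfunctions=not, Redundant feed offline=not → no input occurs → does not occur.
Antenna path lost [OR]: Transmit chain inoperative=not, LO source offline=not, HPA is out=not → no input occurs → does not occur.
Backup chain inoperative [AND]: Antenna path lost=not, Encoder stuck=occurs → not all inputs occur → does not occur.
Satellite uplink lost [OR]: Tracking loop fails=not, Backup chain inoperative=not → no input occurs → does not occur.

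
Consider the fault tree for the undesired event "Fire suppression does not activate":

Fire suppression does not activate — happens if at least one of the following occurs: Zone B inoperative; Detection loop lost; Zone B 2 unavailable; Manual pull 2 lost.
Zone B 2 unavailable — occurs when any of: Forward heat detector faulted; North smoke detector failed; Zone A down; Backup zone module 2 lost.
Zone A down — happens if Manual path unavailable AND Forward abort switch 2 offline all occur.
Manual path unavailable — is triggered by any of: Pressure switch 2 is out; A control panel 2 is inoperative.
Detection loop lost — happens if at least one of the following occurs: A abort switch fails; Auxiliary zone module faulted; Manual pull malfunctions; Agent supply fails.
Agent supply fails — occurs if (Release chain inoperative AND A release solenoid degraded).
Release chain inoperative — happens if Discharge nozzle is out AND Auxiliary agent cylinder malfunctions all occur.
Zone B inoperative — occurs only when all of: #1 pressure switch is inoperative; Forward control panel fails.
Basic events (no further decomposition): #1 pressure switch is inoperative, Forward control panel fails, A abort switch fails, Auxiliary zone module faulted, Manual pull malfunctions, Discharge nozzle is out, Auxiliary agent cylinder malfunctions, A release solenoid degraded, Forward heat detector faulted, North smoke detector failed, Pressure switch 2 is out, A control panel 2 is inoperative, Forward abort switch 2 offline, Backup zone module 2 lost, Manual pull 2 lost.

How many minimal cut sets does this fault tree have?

11

Zone B inoperative [AND]: one cut set from each child combined → 1 × 1 = 1 cut set(s).
Release chain inoperative [AND]: one cut set from each child combined → 1 × 1 = 1 cut set(s).
Agent supply fails [AND]: one cut set from each child combined → 1 × 1 = 1 cut set(s).
Detection loop lost [OR]: union of children's cut sets → 4 cut set(s).
Manual path unavailable [OR]: union of children's cut sets → 2 cut set(s).
Zone A down [AND]: one cut set from each child combined → 2 × 1 = 2 cut set(s).
Zone B 2 unavailable [OR]: union of children's cut sets → 5 cut set(s).
Fire suppression does not activate [OR]: union of children's cut sets → 11 cut set(s).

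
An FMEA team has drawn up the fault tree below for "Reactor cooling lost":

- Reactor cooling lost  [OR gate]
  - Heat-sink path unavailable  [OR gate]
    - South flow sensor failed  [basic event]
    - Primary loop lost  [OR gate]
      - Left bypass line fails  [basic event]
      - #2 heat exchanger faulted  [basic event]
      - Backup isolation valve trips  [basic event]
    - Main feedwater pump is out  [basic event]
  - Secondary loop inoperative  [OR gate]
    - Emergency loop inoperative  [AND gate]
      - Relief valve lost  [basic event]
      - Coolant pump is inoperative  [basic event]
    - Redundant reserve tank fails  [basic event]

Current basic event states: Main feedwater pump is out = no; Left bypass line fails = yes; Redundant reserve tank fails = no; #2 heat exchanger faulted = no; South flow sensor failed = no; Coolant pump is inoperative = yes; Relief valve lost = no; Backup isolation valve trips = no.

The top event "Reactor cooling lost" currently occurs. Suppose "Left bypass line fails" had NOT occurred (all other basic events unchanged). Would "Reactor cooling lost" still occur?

Counterfactual: set "Left bypass line fails" to not occurred.
Primary loop lost [OR]: Left bypass line fails=not, #2 heat exchanger faulted=not, Backup isolation valve trips=not → no input occurs → does not occur.
Heat-sink path unavailable [OR]: South flow sensor failed=not, Primary loop lost=not, Main feedwater pump is out=not → no input occurs → does not occur.
Emergency loop inoperative [AND]: Relief valve lost=not, Coolant pump is inoperative=occurs → not all inputs occur → does not occur.
Secondary loop inoperative [OR]: Emergency loop inoperative=not, Redundant reserve tank fails=not → no input occurs → does not occur.
Reactor cooling lost [OR]: Heat-sink path unavailable=not, Secondary loop inoperative=not → no input occurs → does not occur.

No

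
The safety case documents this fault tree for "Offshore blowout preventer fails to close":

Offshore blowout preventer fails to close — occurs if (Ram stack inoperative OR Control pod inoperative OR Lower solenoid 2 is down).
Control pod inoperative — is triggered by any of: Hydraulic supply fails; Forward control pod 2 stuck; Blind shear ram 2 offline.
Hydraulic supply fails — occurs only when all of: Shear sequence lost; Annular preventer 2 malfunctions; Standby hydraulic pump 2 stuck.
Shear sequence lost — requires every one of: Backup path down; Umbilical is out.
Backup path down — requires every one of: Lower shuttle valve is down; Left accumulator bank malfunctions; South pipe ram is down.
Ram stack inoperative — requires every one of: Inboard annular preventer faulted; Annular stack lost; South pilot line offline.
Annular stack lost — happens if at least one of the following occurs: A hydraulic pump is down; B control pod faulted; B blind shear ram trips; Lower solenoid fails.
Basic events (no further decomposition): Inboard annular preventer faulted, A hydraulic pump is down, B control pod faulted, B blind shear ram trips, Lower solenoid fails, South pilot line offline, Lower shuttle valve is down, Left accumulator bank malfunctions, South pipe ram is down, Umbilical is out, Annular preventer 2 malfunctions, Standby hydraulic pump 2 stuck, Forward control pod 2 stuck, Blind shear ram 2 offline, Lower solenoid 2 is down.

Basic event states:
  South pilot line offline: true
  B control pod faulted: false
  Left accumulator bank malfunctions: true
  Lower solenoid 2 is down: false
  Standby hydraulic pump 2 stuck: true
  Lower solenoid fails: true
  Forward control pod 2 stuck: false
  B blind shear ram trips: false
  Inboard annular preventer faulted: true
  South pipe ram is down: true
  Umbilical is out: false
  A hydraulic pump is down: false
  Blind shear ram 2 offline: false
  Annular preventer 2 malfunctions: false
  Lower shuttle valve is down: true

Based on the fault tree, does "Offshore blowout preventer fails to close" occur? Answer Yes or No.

Yes

Annular stack lost [OR]: A hydraulic pump is down=not, B control pod faulted=not, B blind shear ram trips=not, Lower solenoid fails=occurs → at least one input occurs → occurs.
Ram stack inoperative [AND]: Inboard annular preventer faulted=occurs, Annular stack lost=occurs, South pilot line offline=occurs → all inputs occur → occurs.
Backup path down [AND]: Lower shuttle valve is down=occurs, Left accumulator bank malfunctions=occurs, South pipe ram is down=occurs → all inputs occur → occurs.
Shear sequence lost [AND]: Backup path down=occurs, Umbilical is out=not → not all inputs occur → does not occur.
Hydraulic supply fails [AND]: Shear sequence lost=not, Annular preventer 2 malfunctions=not, Standby hydraulic pump 2 stuck=occurs → not all inputs occur → does not occur.
Control pod inoperative [OR]: Hydraulic supply fails=not, Forward control pod 2 stuck=not, Blind shear ram 2 offline=not → no input occurs → does not occur.
Offshore blowout preventer fails to close [OR]: Ram stack inoperative=occurs, Control pod inoperative=not, Lower solenoid 2 is down=not → at least one input occurs → occurs.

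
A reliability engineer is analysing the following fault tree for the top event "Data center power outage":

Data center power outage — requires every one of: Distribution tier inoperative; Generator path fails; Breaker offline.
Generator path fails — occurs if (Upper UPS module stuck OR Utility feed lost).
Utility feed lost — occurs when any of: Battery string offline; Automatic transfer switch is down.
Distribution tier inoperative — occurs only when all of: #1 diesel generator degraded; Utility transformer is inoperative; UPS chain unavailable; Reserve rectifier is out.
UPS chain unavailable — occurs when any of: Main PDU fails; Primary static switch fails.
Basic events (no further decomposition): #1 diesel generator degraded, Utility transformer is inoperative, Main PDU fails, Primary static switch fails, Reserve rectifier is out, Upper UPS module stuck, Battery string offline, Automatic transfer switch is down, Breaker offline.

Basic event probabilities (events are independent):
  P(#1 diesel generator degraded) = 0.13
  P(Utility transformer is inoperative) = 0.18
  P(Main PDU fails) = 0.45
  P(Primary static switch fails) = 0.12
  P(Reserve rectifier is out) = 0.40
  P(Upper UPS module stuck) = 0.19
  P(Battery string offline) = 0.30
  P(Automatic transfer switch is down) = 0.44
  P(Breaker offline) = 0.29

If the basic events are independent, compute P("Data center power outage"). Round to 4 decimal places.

P(UPS chain unavailable) [OR] = 1 − (1−0.45) × (1−0.12) = 0.516000
P(Distribution tier inoperative) [AND] = 0.13 × 0.18 × 0.516000 × 0.40 = 0.004830
P(Utility feed lost) [OR] = 1 − (1−0.30) × (1−0.44) = 0.608000
P(Generator path fails) [OR] = 1 − (1−0.19) × (1−0.608000) = 0.682480
P(Data center power outage) [AND] = 0.004830 × 0.682480 × 0.29 = 0.000956
Rounded to 4 decimal places: P(Data center power outage) ≈ 0.0010.

0.0010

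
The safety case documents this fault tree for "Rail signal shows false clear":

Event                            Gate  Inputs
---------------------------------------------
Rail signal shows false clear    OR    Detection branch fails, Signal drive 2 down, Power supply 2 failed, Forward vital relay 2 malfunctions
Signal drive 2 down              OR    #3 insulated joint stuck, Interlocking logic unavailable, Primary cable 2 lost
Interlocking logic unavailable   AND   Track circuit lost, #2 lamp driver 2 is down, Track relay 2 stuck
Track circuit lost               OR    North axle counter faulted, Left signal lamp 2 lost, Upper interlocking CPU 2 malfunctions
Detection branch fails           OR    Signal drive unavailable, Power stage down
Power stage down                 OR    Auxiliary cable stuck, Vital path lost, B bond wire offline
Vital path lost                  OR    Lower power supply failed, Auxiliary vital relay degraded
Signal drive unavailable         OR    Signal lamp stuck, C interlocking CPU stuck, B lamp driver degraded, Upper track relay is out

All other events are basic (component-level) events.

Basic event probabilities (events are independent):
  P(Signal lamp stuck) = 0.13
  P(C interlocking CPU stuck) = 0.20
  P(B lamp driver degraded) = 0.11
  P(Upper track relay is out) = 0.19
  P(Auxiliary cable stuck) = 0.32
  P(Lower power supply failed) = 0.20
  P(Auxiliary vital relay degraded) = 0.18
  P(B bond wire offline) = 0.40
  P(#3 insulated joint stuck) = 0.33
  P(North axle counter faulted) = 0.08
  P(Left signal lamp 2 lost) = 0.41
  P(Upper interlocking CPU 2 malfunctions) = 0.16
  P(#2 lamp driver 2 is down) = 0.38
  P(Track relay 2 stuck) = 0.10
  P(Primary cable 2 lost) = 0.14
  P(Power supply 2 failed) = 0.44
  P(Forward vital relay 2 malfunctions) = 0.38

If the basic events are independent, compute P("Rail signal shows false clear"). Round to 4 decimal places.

P(Signal drive unavailable) [OR] = 1 − (1−0.13) × (1−0.20) × (1−0.11) × (1−0.19) = 0.498254
P(Vital path lost) [OR] = 1 − (1−0.20) × (1−0.18) = 0.344000
P(Power stage down) [OR] = 1 − (1−0.32) × (1−0.344000) × (1−0.40) = 0.732352
P(Detection branch fails) [OR] = 1 − (1−0.498254) × (1−0.732352) = 0.865709
P(Track circuit lost) [OR] = 1 − (1−0.08) × (1−0.41) × (1−0.16) = 0.544048
P(Interlocking logic unavailable) [AND] = 0.544048 × 0.38 × 0.10 = 0.020674
P(Signal drive 2 down) [OR] = 1 − (1−0.33) × (1−0.020674) × (1−0.14) = 0.435712
P(Rail signal shows false clear) [OR] = 1 − (1−0.865709) × (1−0.435712) × (1−0.44) × (1−0.38) = 0.973690
Rounded to 4 decimal places: P(Rail signal shows false clear) ≈ 0.9737.

0.9737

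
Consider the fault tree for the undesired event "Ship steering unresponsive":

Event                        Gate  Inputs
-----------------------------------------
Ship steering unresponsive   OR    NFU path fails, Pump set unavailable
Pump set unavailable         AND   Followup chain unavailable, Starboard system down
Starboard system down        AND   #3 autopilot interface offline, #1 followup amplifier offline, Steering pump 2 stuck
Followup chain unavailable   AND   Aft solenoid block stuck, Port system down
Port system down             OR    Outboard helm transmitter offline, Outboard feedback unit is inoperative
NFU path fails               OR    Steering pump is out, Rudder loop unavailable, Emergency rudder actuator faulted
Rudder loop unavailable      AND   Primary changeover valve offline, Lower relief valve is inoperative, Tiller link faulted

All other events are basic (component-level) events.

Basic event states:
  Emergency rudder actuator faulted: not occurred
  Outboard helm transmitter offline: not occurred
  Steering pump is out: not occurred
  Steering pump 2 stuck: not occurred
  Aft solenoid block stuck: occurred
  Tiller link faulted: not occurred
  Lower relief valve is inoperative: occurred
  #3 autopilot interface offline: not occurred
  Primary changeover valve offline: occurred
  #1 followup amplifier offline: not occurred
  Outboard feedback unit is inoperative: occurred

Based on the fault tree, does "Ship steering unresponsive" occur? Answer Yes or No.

Rudder loop unavailable [AND]: Primary changeover valve offline=occurs, Lower relief valve is inoperative=occurs, Tiller link faulted=not → not all inputs occur → does not occur.
NFU path fails [OR]: Steering pump is out=not, Rudder loop unavailable=not, Emergency rudder actuator faulted=not → no input occurs → does not occur.
Port system down [OR]: Outboard helm transmitter offline=not, Outboard feedback unit is inoperative=occurs → at least one input occurs → occurs.
Followup chain unavailable [AND]: Aft solenoid block stuck=occurs, Port system down=occurs → all inputs occur → occurs.
Starboard system down [AND]: #3 autopilot interface offline=not, #1 followup amplifier offline=not, Steering pump 2 stuck=not → not all inputs occur → does not occur.
Pump set unavailable [AND]: Followup chain unavailable=occurs, Starboard system down=not → not all inputs occur → does not occur.
Ship steering unresponsive [OR]: NFU path fails=not, Pump set unavailable=not → no input occurs → does not occur.

No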